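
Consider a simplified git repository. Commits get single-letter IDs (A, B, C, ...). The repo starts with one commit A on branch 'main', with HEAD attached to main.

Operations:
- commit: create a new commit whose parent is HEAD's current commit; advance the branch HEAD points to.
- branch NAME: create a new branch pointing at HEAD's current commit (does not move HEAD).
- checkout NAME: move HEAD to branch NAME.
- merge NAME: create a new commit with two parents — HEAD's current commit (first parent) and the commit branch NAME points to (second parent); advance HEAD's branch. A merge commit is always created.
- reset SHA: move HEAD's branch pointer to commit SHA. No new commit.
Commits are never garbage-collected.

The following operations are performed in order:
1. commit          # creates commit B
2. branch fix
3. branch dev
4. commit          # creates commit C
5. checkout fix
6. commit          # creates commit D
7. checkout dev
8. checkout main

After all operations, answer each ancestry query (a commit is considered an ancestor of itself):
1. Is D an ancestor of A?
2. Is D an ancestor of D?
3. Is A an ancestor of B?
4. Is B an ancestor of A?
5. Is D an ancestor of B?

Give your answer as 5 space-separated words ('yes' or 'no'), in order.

Answer: no yes yes no no

Derivation:
After op 1 (commit): HEAD=main@B [main=B]
After op 2 (branch): HEAD=main@B [fix=B main=B]
After op 3 (branch): HEAD=main@B [dev=B fix=B main=B]
After op 4 (commit): HEAD=main@C [dev=B fix=B main=C]
After op 5 (checkout): HEAD=fix@B [dev=B fix=B main=C]
After op 6 (commit): HEAD=fix@D [dev=B fix=D main=C]
After op 7 (checkout): HEAD=dev@B [dev=B fix=D main=C]
After op 8 (checkout): HEAD=main@C [dev=B fix=D main=C]
ancestors(A) = {A}; D in? no
ancestors(D) = {A,B,D}; D in? yes
ancestors(B) = {A,B}; A in? yes
ancestors(A) = {A}; B in? no
ancestors(B) = {A,B}; D in? no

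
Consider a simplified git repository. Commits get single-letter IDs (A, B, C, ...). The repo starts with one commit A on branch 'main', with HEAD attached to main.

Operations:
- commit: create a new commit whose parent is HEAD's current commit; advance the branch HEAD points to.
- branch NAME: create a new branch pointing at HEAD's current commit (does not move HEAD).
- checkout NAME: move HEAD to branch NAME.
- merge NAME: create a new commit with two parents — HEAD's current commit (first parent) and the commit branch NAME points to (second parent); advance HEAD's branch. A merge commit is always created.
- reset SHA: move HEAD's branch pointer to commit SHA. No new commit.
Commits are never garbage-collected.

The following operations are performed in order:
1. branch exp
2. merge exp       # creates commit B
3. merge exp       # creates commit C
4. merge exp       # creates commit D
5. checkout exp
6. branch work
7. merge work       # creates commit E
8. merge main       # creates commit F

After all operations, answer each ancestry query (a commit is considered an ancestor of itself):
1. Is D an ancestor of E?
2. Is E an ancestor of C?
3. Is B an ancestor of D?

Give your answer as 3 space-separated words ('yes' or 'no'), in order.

After op 1 (branch): HEAD=main@A [exp=A main=A]
After op 2 (merge): HEAD=main@B [exp=A main=B]
After op 3 (merge): HEAD=main@C [exp=A main=C]
After op 4 (merge): HEAD=main@D [exp=A main=D]
After op 5 (checkout): HEAD=exp@A [exp=A main=D]
After op 6 (branch): HEAD=exp@A [exp=A main=D work=A]
After op 7 (merge): HEAD=exp@E [exp=E main=D work=A]
After op 8 (merge): HEAD=exp@F [exp=F main=D work=A]
ancestors(E) = {A,E}; D in? no
ancestors(C) = {A,B,C}; E in? no
ancestors(D) = {A,B,C,D}; B in? yes

Answer: no no yes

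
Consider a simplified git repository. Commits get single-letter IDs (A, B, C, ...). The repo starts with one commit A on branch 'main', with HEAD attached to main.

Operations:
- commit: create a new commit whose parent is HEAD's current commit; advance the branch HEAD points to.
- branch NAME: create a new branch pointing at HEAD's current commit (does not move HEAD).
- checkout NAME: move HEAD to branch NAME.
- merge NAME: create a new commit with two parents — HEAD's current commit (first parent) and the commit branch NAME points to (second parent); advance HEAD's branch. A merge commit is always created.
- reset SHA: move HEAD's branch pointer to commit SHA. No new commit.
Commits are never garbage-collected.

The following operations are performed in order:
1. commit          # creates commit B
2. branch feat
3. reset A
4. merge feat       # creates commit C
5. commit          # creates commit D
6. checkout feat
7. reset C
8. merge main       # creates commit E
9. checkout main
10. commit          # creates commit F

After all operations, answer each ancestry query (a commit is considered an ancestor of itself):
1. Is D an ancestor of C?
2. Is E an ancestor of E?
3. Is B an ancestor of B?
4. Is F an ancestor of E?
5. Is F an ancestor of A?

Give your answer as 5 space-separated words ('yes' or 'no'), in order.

After op 1 (commit): HEAD=main@B [main=B]
After op 2 (branch): HEAD=main@B [feat=B main=B]
After op 3 (reset): HEAD=main@A [feat=B main=A]
After op 4 (merge): HEAD=main@C [feat=B main=C]
After op 5 (commit): HEAD=main@D [feat=B main=D]
After op 6 (checkout): HEAD=feat@B [feat=B main=D]
After op 7 (reset): HEAD=feat@C [feat=C main=D]
After op 8 (merge): HEAD=feat@E [feat=E main=D]
After op 9 (checkout): HEAD=main@D [feat=E main=D]
After op 10 (commit): HEAD=main@F [feat=E main=F]
ancestors(C) = {A,B,C}; D in? no
ancestors(E) = {A,B,C,D,E}; E in? yes
ancestors(B) = {A,B}; B in? yes
ancestors(E) = {A,B,C,D,E}; F in? no
ancestors(A) = {A}; F in? no

Answer: no yes yes no no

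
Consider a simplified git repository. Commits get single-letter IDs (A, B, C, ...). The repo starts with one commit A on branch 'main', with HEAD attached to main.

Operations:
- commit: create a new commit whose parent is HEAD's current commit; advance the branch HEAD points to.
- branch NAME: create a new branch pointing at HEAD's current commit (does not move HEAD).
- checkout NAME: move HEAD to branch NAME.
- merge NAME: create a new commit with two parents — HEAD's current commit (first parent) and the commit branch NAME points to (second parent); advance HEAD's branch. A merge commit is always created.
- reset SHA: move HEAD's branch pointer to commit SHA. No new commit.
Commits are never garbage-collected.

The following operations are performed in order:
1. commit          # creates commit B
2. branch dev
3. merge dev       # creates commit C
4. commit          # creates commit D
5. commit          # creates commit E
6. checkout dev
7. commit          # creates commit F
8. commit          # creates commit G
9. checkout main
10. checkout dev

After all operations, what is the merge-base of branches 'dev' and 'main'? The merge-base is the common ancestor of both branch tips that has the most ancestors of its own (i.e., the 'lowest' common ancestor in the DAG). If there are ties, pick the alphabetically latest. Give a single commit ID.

After op 1 (commit): HEAD=main@B [main=B]
After op 2 (branch): HEAD=main@B [dev=B main=B]
After op 3 (merge): HEAD=main@C [dev=B main=C]
After op 4 (commit): HEAD=main@D [dev=B main=D]
After op 5 (commit): HEAD=main@E [dev=B main=E]
After op 6 (checkout): HEAD=dev@B [dev=B main=E]
After op 7 (commit): HEAD=dev@F [dev=F main=E]
After op 8 (commit): HEAD=dev@G [dev=G main=E]
After op 9 (checkout): HEAD=main@E [dev=G main=E]
After op 10 (checkout): HEAD=dev@G [dev=G main=E]
ancestors(dev=G): ['A', 'B', 'F', 'G']
ancestors(main=E): ['A', 'B', 'C', 'D', 'E']
common: ['A', 'B']

Answer: B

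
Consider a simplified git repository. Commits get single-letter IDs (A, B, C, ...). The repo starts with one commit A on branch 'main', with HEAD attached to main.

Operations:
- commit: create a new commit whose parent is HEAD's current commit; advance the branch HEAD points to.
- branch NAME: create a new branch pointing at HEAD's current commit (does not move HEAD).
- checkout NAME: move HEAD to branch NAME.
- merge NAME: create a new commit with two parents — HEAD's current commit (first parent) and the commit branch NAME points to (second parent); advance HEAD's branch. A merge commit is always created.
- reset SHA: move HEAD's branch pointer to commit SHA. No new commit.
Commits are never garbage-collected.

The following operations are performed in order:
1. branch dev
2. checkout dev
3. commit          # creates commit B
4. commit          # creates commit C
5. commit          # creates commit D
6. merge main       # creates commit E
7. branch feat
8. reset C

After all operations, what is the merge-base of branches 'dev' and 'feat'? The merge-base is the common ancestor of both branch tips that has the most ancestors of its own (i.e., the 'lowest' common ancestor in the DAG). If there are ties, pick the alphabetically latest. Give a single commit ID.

Answer: C

Derivation:
After op 1 (branch): HEAD=main@A [dev=A main=A]
After op 2 (checkout): HEAD=dev@A [dev=A main=A]
After op 3 (commit): HEAD=dev@B [dev=B main=A]
After op 4 (commit): HEAD=dev@C [dev=C main=A]
After op 5 (commit): HEAD=dev@D [dev=D main=A]
After op 6 (merge): HEAD=dev@E [dev=E main=A]
After op 7 (branch): HEAD=dev@E [dev=E feat=E main=A]
After op 8 (reset): HEAD=dev@C [dev=C feat=E main=A]
ancestors(dev=C): ['A', 'B', 'C']
ancestors(feat=E): ['A', 'B', 'C', 'D', 'E']
common: ['A', 'B', 'C']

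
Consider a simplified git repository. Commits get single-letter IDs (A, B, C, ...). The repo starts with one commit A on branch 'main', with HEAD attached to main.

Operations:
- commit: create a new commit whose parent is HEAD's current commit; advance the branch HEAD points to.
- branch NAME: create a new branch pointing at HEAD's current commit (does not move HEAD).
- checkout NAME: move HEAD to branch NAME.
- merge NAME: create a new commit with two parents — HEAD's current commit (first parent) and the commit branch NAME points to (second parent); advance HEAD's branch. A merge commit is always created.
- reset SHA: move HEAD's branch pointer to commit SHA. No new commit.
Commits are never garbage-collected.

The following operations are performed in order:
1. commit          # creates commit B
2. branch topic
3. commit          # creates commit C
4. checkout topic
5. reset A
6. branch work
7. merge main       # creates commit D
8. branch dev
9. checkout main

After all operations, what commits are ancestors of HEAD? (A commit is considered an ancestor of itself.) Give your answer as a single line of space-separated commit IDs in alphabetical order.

After op 1 (commit): HEAD=main@B [main=B]
After op 2 (branch): HEAD=main@B [main=B topic=B]
After op 3 (commit): HEAD=main@C [main=C topic=B]
After op 4 (checkout): HEAD=topic@B [main=C topic=B]
After op 5 (reset): HEAD=topic@A [main=C topic=A]
After op 6 (branch): HEAD=topic@A [main=C topic=A work=A]
After op 7 (merge): HEAD=topic@D [main=C topic=D work=A]
After op 8 (branch): HEAD=topic@D [dev=D main=C topic=D work=A]
After op 9 (checkout): HEAD=main@C [dev=D main=C topic=D work=A]

Answer: A B C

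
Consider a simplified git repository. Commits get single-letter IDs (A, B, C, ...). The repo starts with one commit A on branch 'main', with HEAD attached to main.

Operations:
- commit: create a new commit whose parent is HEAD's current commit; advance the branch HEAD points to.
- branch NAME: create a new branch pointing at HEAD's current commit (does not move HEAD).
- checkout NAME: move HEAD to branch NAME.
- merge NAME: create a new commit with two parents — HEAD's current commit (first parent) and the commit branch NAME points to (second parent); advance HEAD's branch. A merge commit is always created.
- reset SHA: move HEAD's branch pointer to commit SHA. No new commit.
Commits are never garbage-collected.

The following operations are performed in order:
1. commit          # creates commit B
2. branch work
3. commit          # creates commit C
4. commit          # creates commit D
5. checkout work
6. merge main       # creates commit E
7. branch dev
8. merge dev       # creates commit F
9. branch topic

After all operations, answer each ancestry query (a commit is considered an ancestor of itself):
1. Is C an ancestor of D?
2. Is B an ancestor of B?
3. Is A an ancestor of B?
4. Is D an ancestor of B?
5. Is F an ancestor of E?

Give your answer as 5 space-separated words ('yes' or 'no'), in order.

Answer: yes yes yes no no

Derivation:
After op 1 (commit): HEAD=main@B [main=B]
After op 2 (branch): HEAD=main@B [main=B work=B]
After op 3 (commit): HEAD=main@C [main=C work=B]
After op 4 (commit): HEAD=main@D [main=D work=B]
After op 5 (checkout): HEAD=work@B [main=D work=B]
After op 6 (merge): HEAD=work@E [main=D work=E]
After op 7 (branch): HEAD=work@E [dev=E main=D work=E]
After op 8 (merge): HEAD=work@F [dev=E main=D work=F]
After op 9 (branch): HEAD=work@F [dev=E main=D topic=F work=F]
ancestors(D) = {A,B,C,D}; C in? yes
ancestors(B) = {A,B}; B in? yes
ancestors(B) = {A,B}; A in? yes
ancestors(B) = {A,B}; D in? no
ancestors(E) = {A,B,C,D,E}; F in? no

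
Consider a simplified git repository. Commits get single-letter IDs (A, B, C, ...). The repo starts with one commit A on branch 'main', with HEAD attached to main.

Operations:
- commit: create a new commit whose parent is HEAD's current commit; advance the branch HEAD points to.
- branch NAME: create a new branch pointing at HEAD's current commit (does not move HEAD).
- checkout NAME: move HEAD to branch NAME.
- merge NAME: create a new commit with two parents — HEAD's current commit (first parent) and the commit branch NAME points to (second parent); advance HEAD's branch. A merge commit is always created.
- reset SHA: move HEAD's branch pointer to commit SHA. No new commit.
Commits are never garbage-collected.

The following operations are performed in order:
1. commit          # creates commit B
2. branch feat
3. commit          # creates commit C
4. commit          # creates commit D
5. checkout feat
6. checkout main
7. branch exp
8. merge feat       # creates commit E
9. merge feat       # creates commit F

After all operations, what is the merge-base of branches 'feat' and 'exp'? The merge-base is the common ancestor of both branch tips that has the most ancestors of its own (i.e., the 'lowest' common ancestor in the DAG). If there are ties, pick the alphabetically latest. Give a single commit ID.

After op 1 (commit): HEAD=main@B [main=B]
After op 2 (branch): HEAD=main@B [feat=B main=B]
After op 3 (commit): HEAD=main@C [feat=B main=C]
After op 4 (commit): HEAD=main@D [feat=B main=D]
After op 5 (checkout): HEAD=feat@B [feat=B main=D]
After op 6 (checkout): HEAD=main@D [feat=B main=D]
After op 7 (branch): HEAD=main@D [exp=D feat=B main=D]
After op 8 (merge): HEAD=main@E [exp=D feat=B main=E]
After op 9 (merge): HEAD=main@F [exp=D feat=B main=F]
ancestors(feat=B): ['A', 'B']
ancestors(exp=D): ['A', 'B', 'C', 'D']
common: ['A', 'B']

Answer: B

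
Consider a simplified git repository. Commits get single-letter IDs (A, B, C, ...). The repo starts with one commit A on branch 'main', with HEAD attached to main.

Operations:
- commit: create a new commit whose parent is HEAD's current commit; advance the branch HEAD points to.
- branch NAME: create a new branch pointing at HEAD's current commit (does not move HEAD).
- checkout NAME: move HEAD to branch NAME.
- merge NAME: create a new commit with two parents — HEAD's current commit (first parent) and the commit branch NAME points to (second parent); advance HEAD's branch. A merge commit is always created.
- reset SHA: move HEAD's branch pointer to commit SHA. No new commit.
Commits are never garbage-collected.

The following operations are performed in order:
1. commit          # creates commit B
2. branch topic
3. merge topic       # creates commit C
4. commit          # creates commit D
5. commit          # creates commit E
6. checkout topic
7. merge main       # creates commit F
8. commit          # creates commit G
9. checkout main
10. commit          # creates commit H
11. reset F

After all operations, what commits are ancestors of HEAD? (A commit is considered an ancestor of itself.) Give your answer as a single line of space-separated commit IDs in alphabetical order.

After op 1 (commit): HEAD=main@B [main=B]
After op 2 (branch): HEAD=main@B [main=B topic=B]
After op 3 (merge): HEAD=main@C [main=C topic=B]
After op 4 (commit): HEAD=main@D [main=D topic=B]
After op 5 (commit): HEAD=main@E [main=E topic=B]
After op 6 (checkout): HEAD=topic@B [main=E topic=B]
After op 7 (merge): HEAD=topic@F [main=E topic=F]
After op 8 (commit): HEAD=topic@G [main=E topic=G]
After op 9 (checkout): HEAD=main@E [main=E topic=G]
After op 10 (commit): HEAD=main@H [main=H topic=G]
After op 11 (reset): HEAD=main@F [main=F topic=G]

Answer: A B C D E F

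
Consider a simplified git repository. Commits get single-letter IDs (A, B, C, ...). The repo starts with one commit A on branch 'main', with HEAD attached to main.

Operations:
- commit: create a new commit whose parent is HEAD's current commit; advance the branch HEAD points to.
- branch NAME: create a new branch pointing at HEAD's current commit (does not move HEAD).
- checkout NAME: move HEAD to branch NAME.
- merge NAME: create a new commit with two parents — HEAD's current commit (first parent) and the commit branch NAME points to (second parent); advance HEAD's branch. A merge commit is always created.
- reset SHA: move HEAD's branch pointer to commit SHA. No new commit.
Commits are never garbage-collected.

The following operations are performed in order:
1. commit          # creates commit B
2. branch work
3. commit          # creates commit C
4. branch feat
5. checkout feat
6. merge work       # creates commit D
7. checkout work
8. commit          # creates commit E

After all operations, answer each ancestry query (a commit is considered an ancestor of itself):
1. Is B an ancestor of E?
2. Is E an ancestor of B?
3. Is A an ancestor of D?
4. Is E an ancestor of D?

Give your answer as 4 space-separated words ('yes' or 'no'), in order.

After op 1 (commit): HEAD=main@B [main=B]
After op 2 (branch): HEAD=main@B [main=B work=B]
After op 3 (commit): HEAD=main@C [main=C work=B]
After op 4 (branch): HEAD=main@C [feat=C main=C work=B]
After op 5 (checkout): HEAD=feat@C [feat=C main=C work=B]
After op 6 (merge): HEAD=feat@D [feat=D main=C work=B]
After op 7 (checkout): HEAD=work@B [feat=D main=C work=B]
After op 8 (commit): HEAD=work@E [feat=D main=C work=E]
ancestors(E) = {A,B,E}; B in? yes
ancestors(B) = {A,B}; E in? no
ancestors(D) = {A,B,C,D}; A in? yes
ancestors(D) = {A,B,C,D}; E in? no

Answer: yes no yes no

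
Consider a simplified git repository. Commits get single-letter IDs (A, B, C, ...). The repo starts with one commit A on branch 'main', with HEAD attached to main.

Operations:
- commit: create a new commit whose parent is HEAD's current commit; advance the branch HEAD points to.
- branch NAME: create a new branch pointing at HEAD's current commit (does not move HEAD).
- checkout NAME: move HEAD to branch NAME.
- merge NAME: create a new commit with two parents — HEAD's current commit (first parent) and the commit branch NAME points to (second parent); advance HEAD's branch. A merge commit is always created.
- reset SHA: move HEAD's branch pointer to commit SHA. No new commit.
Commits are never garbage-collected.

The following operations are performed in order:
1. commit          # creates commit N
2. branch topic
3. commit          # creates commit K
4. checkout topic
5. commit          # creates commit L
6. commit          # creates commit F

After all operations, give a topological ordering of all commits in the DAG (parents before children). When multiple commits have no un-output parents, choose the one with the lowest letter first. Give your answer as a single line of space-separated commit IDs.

After op 1 (commit): HEAD=main@N [main=N]
After op 2 (branch): HEAD=main@N [main=N topic=N]
After op 3 (commit): HEAD=main@K [main=K topic=N]
After op 4 (checkout): HEAD=topic@N [main=K topic=N]
After op 5 (commit): HEAD=topic@L [main=K topic=L]
After op 6 (commit): HEAD=topic@F [main=K topic=F]
commit A: parents=[]
commit F: parents=['L']
commit K: parents=['N']
commit L: parents=['N']
commit N: parents=['A']

Answer: A N K L F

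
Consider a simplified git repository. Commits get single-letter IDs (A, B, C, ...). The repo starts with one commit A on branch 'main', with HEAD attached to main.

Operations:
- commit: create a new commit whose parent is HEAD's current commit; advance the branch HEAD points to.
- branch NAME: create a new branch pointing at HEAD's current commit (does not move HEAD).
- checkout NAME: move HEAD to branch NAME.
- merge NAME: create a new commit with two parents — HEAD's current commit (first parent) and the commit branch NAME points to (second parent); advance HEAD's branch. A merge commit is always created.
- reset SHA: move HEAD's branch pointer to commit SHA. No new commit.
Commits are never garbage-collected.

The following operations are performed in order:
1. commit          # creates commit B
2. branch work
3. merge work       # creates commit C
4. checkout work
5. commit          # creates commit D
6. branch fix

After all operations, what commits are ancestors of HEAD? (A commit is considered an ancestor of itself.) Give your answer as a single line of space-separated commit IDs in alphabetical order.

After op 1 (commit): HEAD=main@B [main=B]
After op 2 (branch): HEAD=main@B [main=B work=B]
After op 3 (merge): HEAD=main@C [main=C work=B]
After op 4 (checkout): HEAD=work@B [main=C work=B]
After op 5 (commit): HEAD=work@D [main=C work=D]
After op 6 (branch): HEAD=work@D [fix=D main=C work=D]

Answer: A B D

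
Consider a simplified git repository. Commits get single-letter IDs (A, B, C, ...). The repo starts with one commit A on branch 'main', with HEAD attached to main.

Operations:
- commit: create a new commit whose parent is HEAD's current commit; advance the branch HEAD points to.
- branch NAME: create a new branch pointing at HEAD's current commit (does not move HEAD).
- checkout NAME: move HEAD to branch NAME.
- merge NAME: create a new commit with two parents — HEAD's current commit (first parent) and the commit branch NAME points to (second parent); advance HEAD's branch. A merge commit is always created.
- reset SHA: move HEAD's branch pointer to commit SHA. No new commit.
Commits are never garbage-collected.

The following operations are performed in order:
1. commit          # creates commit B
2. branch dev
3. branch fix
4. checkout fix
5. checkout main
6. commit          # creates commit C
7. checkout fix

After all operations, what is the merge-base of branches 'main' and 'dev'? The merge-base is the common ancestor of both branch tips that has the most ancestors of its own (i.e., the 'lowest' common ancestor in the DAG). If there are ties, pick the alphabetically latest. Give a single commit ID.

After op 1 (commit): HEAD=main@B [main=B]
After op 2 (branch): HEAD=main@B [dev=B main=B]
After op 3 (branch): HEAD=main@B [dev=B fix=B main=B]
After op 4 (checkout): HEAD=fix@B [dev=B fix=B main=B]
After op 5 (checkout): HEAD=main@B [dev=B fix=B main=B]
After op 6 (commit): HEAD=main@C [dev=B fix=B main=C]
After op 7 (checkout): HEAD=fix@B [dev=B fix=B main=C]
ancestors(main=C): ['A', 'B', 'C']
ancestors(dev=B): ['A', 'B']
common: ['A', 'B']

Answer: B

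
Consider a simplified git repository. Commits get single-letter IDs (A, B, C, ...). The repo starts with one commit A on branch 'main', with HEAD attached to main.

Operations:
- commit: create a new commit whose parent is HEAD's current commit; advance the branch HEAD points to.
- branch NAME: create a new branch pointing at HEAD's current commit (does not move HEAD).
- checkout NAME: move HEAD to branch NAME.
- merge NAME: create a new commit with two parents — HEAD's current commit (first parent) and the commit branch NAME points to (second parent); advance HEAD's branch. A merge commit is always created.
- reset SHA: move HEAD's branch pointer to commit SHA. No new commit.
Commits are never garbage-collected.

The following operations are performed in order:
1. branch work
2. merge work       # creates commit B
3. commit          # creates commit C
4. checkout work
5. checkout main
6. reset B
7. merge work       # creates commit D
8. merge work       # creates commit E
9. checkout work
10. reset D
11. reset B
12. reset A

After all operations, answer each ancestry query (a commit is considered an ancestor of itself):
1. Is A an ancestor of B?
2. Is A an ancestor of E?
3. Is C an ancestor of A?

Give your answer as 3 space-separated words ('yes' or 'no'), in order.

Answer: yes yes no

Derivation:
After op 1 (branch): HEAD=main@A [main=A work=A]
After op 2 (merge): HEAD=main@B [main=B work=A]
After op 3 (commit): HEAD=main@C [main=C work=A]
After op 4 (checkout): HEAD=work@A [main=C work=A]
After op 5 (checkout): HEAD=main@C [main=C work=A]
After op 6 (reset): HEAD=main@B [main=B work=A]
After op 7 (merge): HEAD=main@D [main=D work=A]
After op 8 (merge): HEAD=main@E [main=E work=A]
After op 9 (checkout): HEAD=work@A [main=E work=A]
After op 10 (reset): HEAD=work@D [main=E work=D]
After op 11 (reset): HEAD=work@B [main=E work=B]
After op 12 (reset): HEAD=work@A [main=E work=A]
ancestors(B) = {A,B}; A in? yes
ancestors(E) = {A,B,D,E}; A in? yes
ancestors(A) = {A}; C in? no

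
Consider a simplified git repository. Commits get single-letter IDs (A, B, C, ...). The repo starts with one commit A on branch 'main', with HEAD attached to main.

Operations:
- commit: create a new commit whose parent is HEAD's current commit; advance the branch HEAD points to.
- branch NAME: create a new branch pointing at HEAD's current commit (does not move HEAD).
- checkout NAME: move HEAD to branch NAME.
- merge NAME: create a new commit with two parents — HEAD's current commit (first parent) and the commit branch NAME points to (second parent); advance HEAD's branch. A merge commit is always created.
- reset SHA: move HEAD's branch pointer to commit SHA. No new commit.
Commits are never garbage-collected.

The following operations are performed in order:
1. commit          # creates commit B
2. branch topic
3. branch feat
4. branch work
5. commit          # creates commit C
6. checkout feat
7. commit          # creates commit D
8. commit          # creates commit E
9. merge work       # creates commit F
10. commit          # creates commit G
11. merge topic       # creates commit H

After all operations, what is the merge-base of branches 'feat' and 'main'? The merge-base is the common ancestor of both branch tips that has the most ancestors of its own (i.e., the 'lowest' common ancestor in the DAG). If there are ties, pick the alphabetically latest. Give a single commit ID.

After op 1 (commit): HEAD=main@B [main=B]
After op 2 (branch): HEAD=main@B [main=B topic=B]
After op 3 (branch): HEAD=main@B [feat=B main=B topic=B]
After op 4 (branch): HEAD=main@B [feat=B main=B topic=B work=B]
After op 5 (commit): HEAD=main@C [feat=B main=C topic=B work=B]
After op 6 (checkout): HEAD=feat@B [feat=B main=C topic=B work=B]
After op 7 (commit): HEAD=feat@D [feat=D main=C topic=B work=B]
After op 8 (commit): HEAD=feat@E [feat=E main=C topic=B work=B]
After op 9 (merge): HEAD=feat@F [feat=F main=C topic=B work=B]
After op 10 (commit): HEAD=feat@G [feat=G main=C topic=B work=B]
After op 11 (merge): HEAD=feat@H [feat=H main=C topic=B work=B]
ancestors(feat=H): ['A', 'B', 'D', 'E', 'F', 'G', 'H']
ancestors(main=C): ['A', 'B', 'C']
common: ['A', 'B']

Answer: B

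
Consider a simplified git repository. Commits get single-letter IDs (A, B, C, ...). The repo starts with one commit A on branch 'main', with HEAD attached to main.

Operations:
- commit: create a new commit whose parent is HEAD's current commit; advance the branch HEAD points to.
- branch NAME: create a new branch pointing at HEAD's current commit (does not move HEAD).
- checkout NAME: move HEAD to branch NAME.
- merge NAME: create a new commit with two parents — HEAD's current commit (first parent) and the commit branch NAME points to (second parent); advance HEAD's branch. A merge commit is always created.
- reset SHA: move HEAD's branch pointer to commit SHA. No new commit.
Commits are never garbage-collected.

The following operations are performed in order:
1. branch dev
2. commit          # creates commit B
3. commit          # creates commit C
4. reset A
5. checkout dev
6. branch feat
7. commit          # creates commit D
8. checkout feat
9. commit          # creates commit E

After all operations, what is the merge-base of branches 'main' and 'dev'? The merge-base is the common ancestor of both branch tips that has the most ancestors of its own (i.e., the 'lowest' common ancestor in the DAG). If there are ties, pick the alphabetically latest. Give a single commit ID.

After op 1 (branch): HEAD=main@A [dev=A main=A]
After op 2 (commit): HEAD=main@B [dev=A main=B]
After op 3 (commit): HEAD=main@C [dev=A main=C]
After op 4 (reset): HEAD=main@A [dev=A main=A]
After op 5 (checkout): HEAD=dev@A [dev=A main=A]
After op 6 (branch): HEAD=dev@A [dev=A feat=A main=A]
After op 7 (commit): HEAD=dev@D [dev=D feat=A main=A]
After op 8 (checkout): HEAD=feat@A [dev=D feat=A main=A]
After op 9 (commit): HEAD=feat@E [dev=D feat=E main=A]
ancestors(main=A): ['A']
ancestors(dev=D): ['A', 'D']
common: ['A']

Answer: A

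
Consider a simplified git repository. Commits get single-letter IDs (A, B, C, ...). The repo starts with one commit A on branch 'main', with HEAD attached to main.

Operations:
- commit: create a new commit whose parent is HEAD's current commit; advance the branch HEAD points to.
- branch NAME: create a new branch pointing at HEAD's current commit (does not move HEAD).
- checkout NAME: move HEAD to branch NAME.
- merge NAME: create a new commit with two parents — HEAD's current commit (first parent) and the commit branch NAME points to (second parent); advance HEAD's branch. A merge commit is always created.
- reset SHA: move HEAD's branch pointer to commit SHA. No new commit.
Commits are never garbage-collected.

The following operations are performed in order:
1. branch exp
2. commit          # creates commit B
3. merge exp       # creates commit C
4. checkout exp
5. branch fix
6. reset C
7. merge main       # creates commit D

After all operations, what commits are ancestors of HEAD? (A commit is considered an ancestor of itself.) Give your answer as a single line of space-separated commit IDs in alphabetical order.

After op 1 (branch): HEAD=main@A [exp=A main=A]
After op 2 (commit): HEAD=main@B [exp=A main=B]
After op 3 (merge): HEAD=main@C [exp=A main=C]
After op 4 (checkout): HEAD=exp@A [exp=A main=C]
After op 5 (branch): HEAD=exp@A [exp=A fix=A main=C]
After op 6 (reset): HEAD=exp@C [exp=C fix=A main=C]
After op 7 (merge): HEAD=exp@D [exp=D fix=A main=C]

Answer: A B C D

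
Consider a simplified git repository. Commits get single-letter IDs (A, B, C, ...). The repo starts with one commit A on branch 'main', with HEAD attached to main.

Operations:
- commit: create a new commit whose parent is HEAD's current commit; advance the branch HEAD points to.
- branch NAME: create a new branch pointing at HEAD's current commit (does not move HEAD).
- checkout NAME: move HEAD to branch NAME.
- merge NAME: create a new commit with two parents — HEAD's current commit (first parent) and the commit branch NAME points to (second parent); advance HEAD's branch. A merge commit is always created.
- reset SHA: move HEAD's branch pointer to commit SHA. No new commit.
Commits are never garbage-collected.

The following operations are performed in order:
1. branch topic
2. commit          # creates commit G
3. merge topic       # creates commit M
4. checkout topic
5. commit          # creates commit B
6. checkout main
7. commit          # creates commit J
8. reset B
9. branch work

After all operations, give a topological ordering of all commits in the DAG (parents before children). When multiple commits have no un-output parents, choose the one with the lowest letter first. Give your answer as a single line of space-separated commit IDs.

After op 1 (branch): HEAD=main@A [main=A topic=A]
After op 2 (commit): HEAD=main@G [main=G topic=A]
After op 3 (merge): HEAD=main@M [main=M topic=A]
After op 4 (checkout): HEAD=topic@A [main=M topic=A]
After op 5 (commit): HEAD=topic@B [main=M topic=B]
After op 6 (checkout): HEAD=main@M [main=M topic=B]
After op 7 (commit): HEAD=main@J [main=J topic=B]
After op 8 (reset): HEAD=main@B [main=B topic=B]
After op 9 (branch): HEAD=main@B [main=B topic=B work=B]
commit A: parents=[]
commit B: parents=['A']
commit G: parents=['A']
commit J: parents=['M']
commit M: parents=['G', 'A']

Answer: A B G M J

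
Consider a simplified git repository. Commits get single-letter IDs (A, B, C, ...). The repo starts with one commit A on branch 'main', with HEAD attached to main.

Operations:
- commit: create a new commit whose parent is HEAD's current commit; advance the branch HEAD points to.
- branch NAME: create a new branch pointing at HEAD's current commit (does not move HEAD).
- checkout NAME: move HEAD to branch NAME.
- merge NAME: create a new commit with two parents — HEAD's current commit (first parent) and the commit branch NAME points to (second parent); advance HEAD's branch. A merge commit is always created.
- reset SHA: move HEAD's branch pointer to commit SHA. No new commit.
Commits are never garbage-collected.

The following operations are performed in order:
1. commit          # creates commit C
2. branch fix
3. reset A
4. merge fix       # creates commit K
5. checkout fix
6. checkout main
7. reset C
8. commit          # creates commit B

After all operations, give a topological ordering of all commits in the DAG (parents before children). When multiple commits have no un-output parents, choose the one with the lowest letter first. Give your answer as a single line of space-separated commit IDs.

Answer: A C B K

Derivation:
After op 1 (commit): HEAD=main@C [main=C]
After op 2 (branch): HEAD=main@C [fix=C main=C]
After op 3 (reset): HEAD=main@A [fix=C main=A]
After op 4 (merge): HEAD=main@K [fix=C main=K]
After op 5 (checkout): HEAD=fix@C [fix=C main=K]
After op 6 (checkout): HEAD=main@K [fix=C main=K]
After op 7 (reset): HEAD=main@C [fix=C main=C]
After op 8 (commit): HEAD=main@B [fix=C main=B]
commit A: parents=[]
commit B: parents=['C']
commit C: parents=['A']
commit K: parents=['A', 'C']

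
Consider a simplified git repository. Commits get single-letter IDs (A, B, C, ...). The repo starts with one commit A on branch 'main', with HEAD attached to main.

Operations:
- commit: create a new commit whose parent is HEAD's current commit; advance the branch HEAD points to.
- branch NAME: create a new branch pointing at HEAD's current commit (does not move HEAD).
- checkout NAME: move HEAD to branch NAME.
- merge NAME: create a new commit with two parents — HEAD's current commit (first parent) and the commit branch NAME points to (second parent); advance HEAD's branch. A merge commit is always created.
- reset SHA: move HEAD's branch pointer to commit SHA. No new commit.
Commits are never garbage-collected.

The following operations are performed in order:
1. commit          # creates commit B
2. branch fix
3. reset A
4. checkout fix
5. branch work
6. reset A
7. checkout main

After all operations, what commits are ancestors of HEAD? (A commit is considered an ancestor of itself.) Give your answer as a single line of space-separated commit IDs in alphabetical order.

After op 1 (commit): HEAD=main@B [main=B]
After op 2 (branch): HEAD=main@B [fix=B main=B]
After op 3 (reset): HEAD=main@A [fix=B main=A]
After op 4 (checkout): HEAD=fix@B [fix=B main=A]
After op 5 (branch): HEAD=fix@B [fix=B main=A work=B]
After op 6 (reset): HEAD=fix@A [fix=A main=A work=B]
After op 7 (checkout): HEAD=main@A [fix=A main=A work=B]

Answer: A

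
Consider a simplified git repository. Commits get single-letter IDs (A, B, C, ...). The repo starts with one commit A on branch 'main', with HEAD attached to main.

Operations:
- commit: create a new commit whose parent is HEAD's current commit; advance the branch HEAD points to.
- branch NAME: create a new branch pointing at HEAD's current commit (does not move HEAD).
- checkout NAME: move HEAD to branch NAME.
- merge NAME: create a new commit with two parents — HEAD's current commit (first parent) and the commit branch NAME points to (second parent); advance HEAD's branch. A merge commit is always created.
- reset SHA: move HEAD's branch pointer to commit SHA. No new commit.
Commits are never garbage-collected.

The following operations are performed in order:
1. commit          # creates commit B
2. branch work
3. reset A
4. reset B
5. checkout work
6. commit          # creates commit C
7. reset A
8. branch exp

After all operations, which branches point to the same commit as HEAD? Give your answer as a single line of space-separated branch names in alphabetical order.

Answer: exp work

Derivation:
After op 1 (commit): HEAD=main@B [main=B]
After op 2 (branch): HEAD=main@B [main=B work=B]
After op 3 (reset): HEAD=main@A [main=A work=B]
After op 4 (reset): HEAD=main@B [main=B work=B]
After op 5 (checkout): HEAD=work@B [main=B work=B]
After op 6 (commit): HEAD=work@C [main=B work=C]
After op 7 (reset): HEAD=work@A [main=B work=A]
After op 8 (branch): HEAD=work@A [exp=A main=B work=A]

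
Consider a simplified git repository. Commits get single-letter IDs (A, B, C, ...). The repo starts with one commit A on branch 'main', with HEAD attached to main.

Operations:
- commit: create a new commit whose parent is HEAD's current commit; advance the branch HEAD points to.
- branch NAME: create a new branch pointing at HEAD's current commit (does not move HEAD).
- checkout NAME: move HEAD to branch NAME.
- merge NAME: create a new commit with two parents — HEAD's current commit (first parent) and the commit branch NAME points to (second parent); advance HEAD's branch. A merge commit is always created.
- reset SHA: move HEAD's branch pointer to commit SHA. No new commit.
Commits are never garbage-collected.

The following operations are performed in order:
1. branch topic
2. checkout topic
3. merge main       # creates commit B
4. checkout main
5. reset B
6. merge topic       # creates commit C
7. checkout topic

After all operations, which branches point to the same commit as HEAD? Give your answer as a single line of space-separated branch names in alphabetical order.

After op 1 (branch): HEAD=main@A [main=A topic=A]
After op 2 (checkout): HEAD=topic@A [main=A topic=A]
After op 3 (merge): HEAD=topic@B [main=A topic=B]
After op 4 (checkout): HEAD=main@A [main=A topic=B]
After op 5 (reset): HEAD=main@B [main=B topic=B]
After op 6 (merge): HEAD=main@C [main=C topic=B]
After op 7 (checkout): HEAD=topic@B [main=C topic=B]

Answer: topic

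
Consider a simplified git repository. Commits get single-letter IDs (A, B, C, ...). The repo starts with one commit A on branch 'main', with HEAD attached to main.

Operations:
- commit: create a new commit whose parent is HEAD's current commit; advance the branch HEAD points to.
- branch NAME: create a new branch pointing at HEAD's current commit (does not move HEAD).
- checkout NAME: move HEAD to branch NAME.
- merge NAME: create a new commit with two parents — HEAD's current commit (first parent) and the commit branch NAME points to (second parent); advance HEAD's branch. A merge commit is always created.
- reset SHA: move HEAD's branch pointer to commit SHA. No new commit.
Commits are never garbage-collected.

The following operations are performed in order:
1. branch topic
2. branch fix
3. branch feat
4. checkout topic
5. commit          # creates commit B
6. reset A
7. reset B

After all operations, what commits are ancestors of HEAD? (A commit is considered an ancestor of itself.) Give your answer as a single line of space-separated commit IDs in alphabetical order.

After op 1 (branch): HEAD=main@A [main=A topic=A]
After op 2 (branch): HEAD=main@A [fix=A main=A topic=A]
After op 3 (branch): HEAD=main@A [feat=A fix=A main=A topic=A]
After op 4 (checkout): HEAD=topic@A [feat=A fix=A main=A topic=A]
After op 5 (commit): HEAD=topic@B [feat=A fix=A main=A topic=B]
After op 6 (reset): HEAD=topic@A [feat=A fix=A main=A topic=A]
After op 7 (reset): HEAD=topic@B [feat=A fix=A main=A topic=B]

Answer: A B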